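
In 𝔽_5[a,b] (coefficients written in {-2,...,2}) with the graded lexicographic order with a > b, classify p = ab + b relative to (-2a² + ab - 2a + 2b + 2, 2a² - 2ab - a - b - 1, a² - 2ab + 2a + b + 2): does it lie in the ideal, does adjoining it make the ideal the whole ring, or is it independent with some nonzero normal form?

ab + b lies in I (it reduces to 0).

First compute the reduced Gröbner basis of I by Buchberger's algorithm.
f_1 = -2a² + ab - 2a + 2b + 2, LT = a².
f_2 = 2a² - 2ab - a - b - 1, LT = a².
f_3 = a² - 2ab + 2a + b + 2, LT = a².

S(f_1,f_2): lcm = a². S = -2ab - a + 2b + 2.
  leading term ab: no divisor's leading term divides it; move -2ab to the remainder.
  leading term a: no divisor's leading term divides it; move -a to the remainder.
  leading term b: no divisor's leading term divides it; move 2b to the remainder.
  leading term 1: no divisor's leading term divides it; move 2 to the remainder.
  remainder -2ab - a + 2b + 2 ≠ 0; add h_4 = -2ab - a + 2b + 2 to the basis.

S(f_1,f_3): lcm = a². S = -ab - a - 2b + 2.
  leading term ab: subtract (-2)·h_4 from -ab - a - 2b + 2 → 2a + 2b + 1
  leading term a: no divisor's leading term divides it; move 2a to the remainder.
  leading term b: no divisor's leading term divides it; move 2b to the remainder.
  leading term 1: no divisor's leading term divides it; move 1 to the remainder.
  remainder 2a + 2b + 1 ≠ 0; add h_5 = 2a + 2b + 1 to the basis.

S(f_1,h_4): lcm = a²b. S = 2ab² + 2a² + 2ab - b² + a - b.
  leading term ab²: subtract (-b)·h_4 from 2ab² + 2a² + 2ab - b² + a - b → 2a² + ab + b² + a + b
  leading term a²: subtract (-1)·f_1 from 2a² + ab + b² + a + b → 2ab + b² - a - 2b + 2
  leading term ab: subtract (-1)·h_4 from 2ab + b² - a - 2b + 2 → b² - 2a - 1
  leading term b²: no divisor's leading term divides it; move b² to the remainder.
  leading term a: subtract (-1)·h_5 from -2a - 1 → 2b
  leading term b: no divisor's leading term divides it; move 2b to the remainder.
  remainder b² + 2b ≠ 0; add h_6 = b² + 2b to the basis.

The other S-polynomials (S(f_2,f_3), S(f_2,h_4), S(f_3,h_4), S(f_1,h_5), S(f_2,h_5), S(f_3,h_5), S(h_4,h_5), S(f_1,h_6), S(f_2,h_6), S(f_3,h_6), S(h_4,h_6), S(h_5,h_6)) all reduce to 0 modulo the current basis, so we have a Gröbner basis.
Inter-reduce: drop elements whose leading term is divisible by another's, tail-reduce, and make monic.
Reduced Gröbner basis: {b² + 2b, a + b - 2}.
Label its elements g_1 = b² + 2b, g_2 = a + b - 2.

Reduce p = ab + b modulo G:
  leading term ab: subtract (b)·g_2 from ab + b → -b² - 2b
  leading term b²: subtract (-1)·g_1 from -b² - 2b → 0
  normal form = 0.
Since the normal form is 0, p ∈ I.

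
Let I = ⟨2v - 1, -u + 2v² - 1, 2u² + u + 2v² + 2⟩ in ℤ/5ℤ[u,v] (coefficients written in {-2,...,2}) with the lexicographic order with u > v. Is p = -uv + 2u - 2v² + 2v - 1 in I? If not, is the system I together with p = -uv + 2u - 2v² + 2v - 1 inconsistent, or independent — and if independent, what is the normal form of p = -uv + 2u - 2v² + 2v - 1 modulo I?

-uv + 2u - 2v² + 2v - 1 lies in I (it reduces to 0).

First compute the reduced Gröbner basis of I by Buchberger's algorithm.
f_1 = 2v - 1, LT = v.
f_2 = -u + 2v² - 1, LT = u.
f_3 = 2u² + u + 2v² + 2, LT = u².

The S-polynomials (S(f_1,f_2), S(f_1,f_3), S(f_2,f_3)) all reduce to 0 modulo the current basis, so we have a Gröbner basis.
Inter-reduce: drop elements whose leading term is divisible by another's, tail-reduce, and make monic.
Reduced Gröbner basis: {u - 2, v + 2}.
Label its elements g_1 = u - 2, g_2 = v + 2.

Reduce p = -uv + 2u - 2v² + 2v - 1 modulo G:
  leading term uv: subtract (-v)·g_1 from -uv + 2u - 2v² + 2v - 1 → 2u - 2v² - 1
  leading term u: subtract (2)·g_1 from 2u - 2v² - 1 → -2v² - 2
  leading term v²: subtract (-2v)·g_2 from -2v² - 2 → -v - 2
  leading term v: subtract (-1)·g_2 from -v - 2 → 0
  normal form = 0.
Since the normal form is 0, p ∈ I.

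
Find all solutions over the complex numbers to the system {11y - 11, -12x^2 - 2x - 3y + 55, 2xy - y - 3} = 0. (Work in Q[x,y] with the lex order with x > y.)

{(2, 1)}

Compute a lex Gröbner basis by Buchberger's algorithm.
f_1 = 11y - 11, LT = y.
f_2 = -12x^2 - 2x - 3y + 55, LT = x^2.
f_3 = 2xy - y - 3, LT = xy.

S(f_1,f_3): lcm = xy. S = -x + 1/2y + 3/2.
  reduce S modulo (f_1, f_2, f_3):
  remainder -x + 2 ≠ 0; add h_4 = -x + 2 to the basis.

The other S-polynomials (S(f_1,f_2), S(f_2,f_3), S(f_1,h_4), S(f_2,h_4), S(f_3,h_4)) all reduce to 0 modulo the current basis, so we have a Gröbner basis.
Inter-reduce: drop elements whose leading term is divisible by another's, tail-reduce, and make monic.
Reduced Gröbner basis: {x - 2, y - 1}.

A lex Gröbner basis eliminates variables successively. Here y - 1 depends only on y, with roots {1}; lifting each root through the earlier basis elements recovers the full solutions.
  y = 1: the earlier basis element becomes x - 2 = 0, giving x = 2 — point (2, 1).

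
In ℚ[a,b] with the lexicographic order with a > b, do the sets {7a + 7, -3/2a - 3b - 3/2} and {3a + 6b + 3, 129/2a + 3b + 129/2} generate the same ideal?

Yes, the ideals are equal.

Equality of ideals is decidable: compute both reduced Gröbner bases (unique for the ordering) and check whether they agree.
Buchberger on the first generating set:
f_1 = 7a + 7, LT = a.
f_2 = -3/2a - 3b - 3/2, LT = a.

S(f_1,f_2): lcm = a. S = -2b.
  leading term b: no divisor's leading term divides it; move -2b to the remainder.
  remainder -2b ≠ 0; add g_3 = -2b to the basis.

The other S-polynomials (S(f_1,g_3), S(f_2,g_3)) all reduce to 0 modulo the current basis, so we have a Gröbner basis.
Inter-reduce: drop elements whose leading term is divisible by another's, tail-reduce, and make monic.
Reduced Gröbner basis: {a + 1, b}.

Buchberger on the second generating set:
h_1 = 3a + 6b + 3, LT = a.
h_2 = 129/2a + 3b + 129/2, LT = a.

S(h_1,h_2): lcm = a. S = 84/43b.
  leading term b: no divisor's leading term divides it; move 84/43b to the remainder.
  remainder 84/43b ≠ 0; add k_3 = 84/43b to the basis.

The other S-polynomials (S(h_1,k_3), S(h_2,k_3)) all reduce to 0 modulo the current basis, so we have a Gröbner basis.
Inter-reduce: drop elements whose leading term is divisible by another's, tail-reduce, and make monic.
Reduced Gröbner basis: {a + 1, b}.

Same reduced basis, so the two generating sets span the same ideal.
The same test decides containment: I ⊆ J iff every generator of I reduces to 0 modulo a Gröbner basis of J.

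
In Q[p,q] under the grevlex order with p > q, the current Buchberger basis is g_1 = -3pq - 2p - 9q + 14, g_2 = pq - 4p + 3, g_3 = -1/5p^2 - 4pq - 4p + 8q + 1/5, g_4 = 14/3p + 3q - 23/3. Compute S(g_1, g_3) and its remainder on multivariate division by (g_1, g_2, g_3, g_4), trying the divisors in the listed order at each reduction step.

lcm(LM(g_1), LM(g_3)) = p^2q.
S = (lcm/LT(g_1))·g_1 − (lcm/LT(g_3))·g_3 = -20pq^2 + 2/3p^2 - 17pq + 40q^2 - 14/3p + q.
Reduce S modulo (g_1, g_2, g_3, g_4) in that order:
  leading term pq^2: subtract (20/3q)·g_1 from -20pq^2 + 2/3p^2 - 17pq + 40q^2 - 14/3p + q → 2/3p^2 - 11/3pq + 100q^2 - 14/3p - 277/3q
  leading term p^2: subtract (-10/3)·g_3 from 2/3p^2 - 11/3pq + 100q^2 - 14/3p - 277/3q → -17pq + 100q^2 - 18p - 197/3q + 2/3
  leading term pq: subtract (17/3)·g_1 from -17pq + 100q^2 - 18p - 197/3q + 2/3 → 100q^2 - 20/3p - 44/3q - 236/3
  leading term q^2: no divisor's leading term divides it; move 100q^2 to the remainder.
  leading term p: subtract (-10/7)·g_4 from -20/3p - 44/3q - 236/3 → -218/21q - 1882/21
  leading term q: no divisor's leading term divides it; move -218/21q to the remainder.
  leading term 1: no divisor's leading term divides it; move -1882/21 to the remainder.
The remainder 100q^2 - 218/21q - 1882/21 is nonzero, so it would be added as the next basis element.

S(g_1, g_3) = -20pq^2 + 2/3p^2 - 17pq + 40q^2 - 14/3p + q; remainder on division = 100q^2 - 218/21q - 1882/21.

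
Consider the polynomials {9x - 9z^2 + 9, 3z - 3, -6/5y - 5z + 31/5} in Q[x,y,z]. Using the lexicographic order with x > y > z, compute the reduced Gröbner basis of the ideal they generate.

G = {x, y - 1, z - 1}

f_1 = 9x - 9z^2 + 9, LT = x.
f_2 = 3z - 3, LT = z.
f_3 = -6/5y - 5z + 31/5, LT = y.

The S-polynomials (S(f_1,f_2), S(f_1,f_3), S(f_2,f_3)) all reduce to 0 modulo the current basis, so we have a Gröbner basis.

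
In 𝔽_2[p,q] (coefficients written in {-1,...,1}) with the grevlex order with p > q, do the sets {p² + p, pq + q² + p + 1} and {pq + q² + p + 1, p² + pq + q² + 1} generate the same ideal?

Two ideals are equal iff their reduced Gröbner bases coincide (the reduced basis is unique for a fixed ordering).
Buchberger on the first generating set:
f_1 = p² + p, LT = p².
f_2 = pq + q² + p + 1, LT = pq.

S(f_1,f_2): lcm = p²q. S = pq² + p² + pq + p.
  leading term pq²: subtract (q)·f_2 from pq² + p² + pq + p → q³ + p² + p + q
  leading term q³: no divisor's leading term divides it; move q³ to the remainder.
  leading term p²: subtract (1)·f_1 from p² + p + q → q
  leading term q: no divisor's leading term divides it; move q to the remainder.
  remainder q³ + q ≠ 0; add g_3 = q³ + q to the basis.

The other S-polynomials (S(f_1,g_3), S(f_2,g_3)) all reduce to 0 modulo the current basis, so we have a Gröbner basis.
Inter-reduce: drop elements whose leading term is divisible by another's, tail-reduce, and make monic.
Reduced Gröbner basis: {q³ + q, p² + p, pq + q² + p + 1}.

Buchberger on the second generating set:
h_1 = pq + q² + p + 1, LT = pq.
h_2 = p² + pq + q² + 1, LT = p².

S(h_1,h_2): lcm = p²q. S = q³ + p² + p + q.
  leading term q³: no divisor's leading term divides it; move q³ to the remainder.
  leading term p²: subtract (1)·h_2 from p² + p + q → pq + q² + p + q + 1
  leading term pq: subtract (1)·h_1 from pq + q² + p + q + 1 → q
  leading term q: no divisor's leading term divides it; move q to the remainder.
  remainder q³ + q ≠ 0; add k_3 = q³ + q to the basis.

The other S-polynomials (S(h_1,k_3), S(h_2,k_3)) all reduce to 0 modulo the current basis, so we have a Gröbner basis.
Inter-reduce: drop elements whose leading term is divisible by another's, tail-reduce, and make monic.
Reduced Gröbner basis: {q³ + q, p² + p, pq + q² + p + 1}.

These coincide, so the ideals are equal.

Yes, the ideals are equal.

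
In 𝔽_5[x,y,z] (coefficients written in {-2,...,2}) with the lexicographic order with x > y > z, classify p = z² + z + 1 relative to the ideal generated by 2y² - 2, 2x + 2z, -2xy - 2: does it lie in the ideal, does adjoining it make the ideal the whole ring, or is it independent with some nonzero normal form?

Adjoining z² + z + 1 makes the ideal the whole ring: the system is inconsistent.

First compute the reduced Gröbner basis of I by Buchberger's algorithm.
f_1 = 2y² - 2, LT = y².
f_2 = 2x + 2z, LT = x.
f_3 = -2xy - 2, LT = xy.

S(f_1,f_3): lcm = xy². S = -x - y.
  leading term x: subtract (2)·f_2 from -x - y → -y + z
  leading term y: no divisor's leading term divides it; move -y to the remainder.
  leading term z: no divisor's leading term divides it; move z to the remainder.
  remainder -y + z ≠ 0; add h_4 = -y + z to the basis.

S(f_2,f_3): lcm = xy. S = yz - 1.
  leading term yz: subtract (-z)·h_4 from yz - 1 → z² - 1
  leading term z²: no divisor's leading term divides it; move z² to the remainder.
  leading term 1: no divisor's leading term divides it; move -1 to the remainder.
  remainder z² - 1 ≠ 0; add h_5 = z² - 1 to the basis.

The other S-polynomials (S(f_1,f_2), S(f_1,h_4), S(f_2,h_4), S(f_3,h_4), S(f_1,h_5), S(f_2,h_5), S(f_3,h_5), S(h_4,h_5)) all reduce to 0 modulo the current basis, so we have a Gröbner basis.
Inter-reduce: drop elements whose leading term is divisible by another's, tail-reduce, and make monic.
Reduced Gröbner basis: {x + z, y - z, z² - 1}.
Label its elements g_1 = x + z, g_2 = y - z, g_3 = z² - 1.

Reduce p = z² + z + 1 modulo G:
  leading term z²: subtract (1)·g_3 from z² + z + 1 → z + 2
  leading term z: no divisor's leading term divides it; move z to the remainder.
  leading term 1: no divisor's leading term divides it; move 2 to the remainder.
  normal form = z + 2.
The normal form is nonzero, so p ∉ I. Since p minus its normal form lies in I, I + (p) = I + (r) where r = z + 2; decide whether this ideal is the whole ring.
Run Buchberger on G together with r (pairs among the g_i already reduce to 0 since G is a Gröbner basis):
g_1 = x + z, LT = x.
g_2 = y - z, LT = y.
g_3 = z² - 1, LT = z².
r = z + 2, LT = z.

S(g_3,r): lcm = z². S = -2z - 1.
  leading term z: subtract (-2)·r from -2z - 1 → -2
  leading term 1: no divisor's leading term divides it; move -2 to the remainder.
  remainder -2 ≠ 0; add m_5 = -2 to the basis.

The other S-polynomials (S(g_1,g_2), S(g_1,g_3), S(g_1,r), S(g_2,g_3), S(g_2,r), S(g_1,m_5), S(g_2,m_5), S(g_3,m_5), S(r,m_5)) all reduce to 0 modulo the current basis, so we have a Gröbner basis.
Inter-reduce: drop elements whose leading term is divisible by another's, tail-reduce, and make monic.
Reduced Gröbner basis: {1}.
The reduced Gröbner basis of I + (p) is {1}: the ideal is the whole ring, so the enlarged system has no common solution — adjoining p is inconsistent.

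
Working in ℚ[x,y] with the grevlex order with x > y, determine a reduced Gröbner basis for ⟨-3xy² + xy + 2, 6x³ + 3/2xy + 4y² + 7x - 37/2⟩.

This is the nonlinear analogue of row-reducing a linear system.

f_1 = -3xy² + xy + 2, LT = xy².
f_2 = 6x³ + 3/2xy + 4y² + 7x - 37/2, LT = x³.

S(f_1,f_2): lcm = x³y². S = -⅓x³y - ¼xy³ - ⅔y⁴ - 7/6xy² - ⅔x² + 37/12y².
  leading term x³y: subtract (-1/18y)·f_2 from -⅓x³y - ¼xy³ - ⅔y⁴ - 7/6xy² - ⅔x² + 37/12y² → -¼xy³ - ⅔y⁴ - 13/12xy² + 2/9y³ - ⅔x² + 7/18xy + 37/12y² - 37/36y
  leading term xy³: subtract (1/12y)·f_1 from -¼xy³ - ⅔y⁴ - 13/12xy² + 2/9y³ - ⅔x² + 7/18xy + 37/12y² - 37/36y → -⅔y⁴ - 7/6xy² + 2/9y³ - ⅔x² + 7/18xy + 37/12y² - 43/36y
  leading term y⁴: no divisor's leading term divides it; move -⅔y⁴ to the remainder.
  leading term xy²: subtract (7/18)·f_1 from -7/6xy² + 2/9y³ - ⅔x² + 7/18xy + 37/12y² - 43/36y → 2/9y³ - ⅔x² + 37/12y² - 43/36y - 7/9
  leading term y³: no divisor's leading term divides it; move 2/9y³ to the remainder.
  leading term x²: no divisor's leading term divides it; move -⅔x² to the remainder.
  leading term y²: no divisor's leading term divides it; move 37/12y² to the remainder.
  leading term y: no divisor's leading term divides it; move -43/36y to the remainder.
  leading term 1: no divisor's leading term divides it; move -7/9 to the remainder.
  remainder -⅔y⁴ + 2/9y³ - ⅔x² + 37/12y² - 43/36y - 7/9 ≠ 0; add g_3 = -⅔y⁴ + 2/9y³ - ⅔x² + 37/12y² - 43/36y - 7/9 to the basis.

The other S-polynomials (S(f_1,g_3), S(f_2,g_3)) all reduce to 0 modulo the current basis, so we have a Gröbner basis.

G = {y⁴ - ⅓y³ + x² - 37/8y² + 43/24y + 7/6, x³ + ¼xy + ⅔y² + 7/6x - 37/12, xy² - ⅓xy - ⅔}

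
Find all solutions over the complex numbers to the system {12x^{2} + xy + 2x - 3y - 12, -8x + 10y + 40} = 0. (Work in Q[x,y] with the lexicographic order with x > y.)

Compute a lex Gröbner basis by Buchberger's algorithm.
f_1 = 12x^{2} + xy + 2x - 3y - 12, LT = x^{2}.
f_2 = -8x + 10y + 40, LT = x.

S(f_1,f_2): lcm = x^{2}. S = \tfrac{4}{3}xy + \tfrac{31}{6}x - \tfrac{1}{4}y - 1.
  leading term xy: subtract (-\tfrac{1}{6}y)·f_2 from \tfrac{4}{3}xy + \tfrac{31}{6}x - \tfrac{1}{4}y - 1 → \tfrac{31}{6}x + \tfrac{5}{3}y^{2} + \tfrac{77}{12}y - 1
  leading term x: subtract (-\tfrac{31}{48})·f_2 from \tfrac{31}{6}x + \tfrac{5}{3}y^{2} + \tfrac{77}{12}y - 1 → \tfrac{5}{3}y^{2} + \tfrac{103}{8}y + \tfrac{149}{6}
  leading term y^{2}: no divisor's leading term divides it; move \tfrac{5}{3}y^{2} to the remainder.
  leading term y: no divisor's leading term divides it; move \tfrac{103}{8}y to the remainder.
  leading term 1: no divisor's leading term divides it; move \tfrac{149}{6} to the remainder.
  remainder \tfrac{5}{3}y^{2} + \tfrac{103}{8}y + \tfrac{149}{6} ≠ 0; add h_3 = \tfrac{5}{3}y^{2} + \tfrac{103}{8}y + \tfrac{149}{6} to the basis.

The other S-polynomials (S(f_1,h_3), S(f_2,h_3)) all reduce to 0 modulo the current basis, so we have a Gröbner basis.
Inter-reduce: drop elements whose leading term is divisible by another's, tail-reduce, and make monic.
Reduced Gröbner basis: {x - \tfrac{5}{4}y - 5, y^{2} + \tfrac{309}{40}y + \tfrac{149}{10}}.

From the last basis element, y^{2} + \tfrac{309}{40}y + \tfrac{149}{10} = 0, so y takes values in {-4, -149/40}. Each choice, substituted upward through the basis, yields the corresponding point(s) of the solution set.
  y = -4: the earlier basis element becomes x = 0, giving x = 0 — point (0, -4).
  y = -149/40: the earlier basis element becomes x - \tfrac{11}{32} = 0, giving x = 11/32 — point (11/32, -149/40).
Check: every point annihilates each of the original generators.
This is the nonlinear analogue of row-reducing a linear system.

{(0, -4), (11/32, -149/40)}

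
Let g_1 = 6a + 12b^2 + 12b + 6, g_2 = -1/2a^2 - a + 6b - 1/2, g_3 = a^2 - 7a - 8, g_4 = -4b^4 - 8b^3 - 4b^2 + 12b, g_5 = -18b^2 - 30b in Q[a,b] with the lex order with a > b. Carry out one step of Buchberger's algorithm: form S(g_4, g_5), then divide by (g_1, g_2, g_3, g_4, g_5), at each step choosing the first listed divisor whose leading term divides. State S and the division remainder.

lcm(LM(g_4), LM(g_5)) = b^4.
S = (lcm/LT(g_4))·g_4 − (lcm/LT(g_5))·g_5 = 1/3b^3 + b^2 - 3b.
Reduce S modulo (g_1, g_2, g_3, g_4, g_5) in that order:
  leading term b^3: subtract (-1/54b)·g_5 from 1/3b^3 + b^2 - 3b → 4/9b^2 - 3b
  leading term b^2: subtract (-2/81)·g_5 from 4/9b^2 - 3b → -101/27b
  leading term b: no divisor's leading term divides it; move -101/27b to the remainder.
The remainder -101/27b is nonzero, so it would be added as the next basis element.

S(g_4, g_5) = 1/3b^3 + b^2 - 3b; remainder on division = -101/27b.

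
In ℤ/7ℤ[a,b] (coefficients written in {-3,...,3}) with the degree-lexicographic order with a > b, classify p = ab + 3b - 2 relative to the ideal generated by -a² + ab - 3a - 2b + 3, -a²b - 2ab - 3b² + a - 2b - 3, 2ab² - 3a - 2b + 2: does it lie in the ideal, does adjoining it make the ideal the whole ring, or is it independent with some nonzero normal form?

First compute the reduced Gröbner basis of I by Buchberger's algorithm.
f_1 = -a² + ab - 3a - 2b + 3, LT = a².
f_2 = -a²b - 2ab - 3b² + a - 2b - 3, LT = a²b.
f_3 = 2ab² - 3a - 2b + 2, LT = ab².

S(f_1,f_2): lcm = a²b. S = -ab² + ab - b² + a + 2b - 3.
  reduce S modulo (f_1, f_2, f_3):
  remainder ab - b² + 3a + b - 2 ≠ 0; add h_4 = ab - b² + 3a + b - 2 to the basis.

S(f_1,f_3): lcm = a²b². S = -ab³ + 3ab² + 2b³ - 2a² + ab - 3b² - a.
  reduce S modulo (f_1, f_2, f_3, h_4):
  remainder 2b³ - 3b² + 3a ≠ 0; add h_5 = 2b³ - 3b² + 3a to the basis.

S(f_2,f_3): lcm = a²b². S = 2ab² + 3b³ - 2a² + 2b² - a + 3b.
  reduce S modulo (f_1, f_2, f_3, h_4, h_5):
  remainder b² - a - 3b + 2 ≠ 0; add h_6 = b² - a - 3b + 2 to the basis.

S(f_1,h_4): lcm = a²b. S = -3a² + 2ab + 2b² + 2a - 3b.
  reduce S modulo (f_1, f_2, f_3, h_4, h_5, h_6):
  remainder a + 1 ≠ 0; add h_7 = a + 1 to the basis.

S(f_2,h_5): lcm = a²b³. S = -2a²b² + 2ab³ + 3b⁴ + 2a³ - ab² + 2b³ + 3b².
  reduce S modulo (f_1, f_2, f_3, h_4, h_5, h_6, h_7):
  remainder -2b + 1 ≠ 0; add h_8 = -2b + 1 to the basis.

The other S-polynomials (S(f_2,h_4), S(f_3,h_4), S(f_1,h_5), S(f_3,h_5), S(h_4,h_5), S(f_1,h_6), S(f_2,h_6), S(f_3,h_6), S(h_4,h_6), S(h_5,h_6), S(f_1,h_7), S(f_2,h_7), S(f_3,h_7), S(h_4,h_7), S(h_5,h_7), S(h_6,h_7), S(f_1,h_8), S(f_2,h_8), S(f_3,h_8), S(h_4,h_8), S(h_5,h_8), S(h_6,h_8), S(h_7,h_8)) all reduce to 0 modulo the current basis, so we have a Gröbner basis.
Inter-reduce: drop elements whose leading term is divisible by another's, tail-reduce, and make monic.
Reduced Gröbner basis: {a + 1, b + 3}.
Label its elements g_1 = a + 1, g_2 = b + 3.

Reduce p = ab + 3b - 2 modulo G:
  leading term ab: subtract (b)·g_1 from ab + 3b - 2 → 2b - 2
  leading term b: subtract (2)·g_2 from 2b - 2 → -1
  leading term 1: no divisor's leading term divides it; move -1 to the remainder.
  normal form = -1.
The normal form is nonzero, so p ∉ I. Since p minus its normal form lies in I, I + (p) = I + (r) where r = -1; decide whether this ideal is the whole ring.
Here r = -1 is a nonzero constant, hence a unit: 1 ∈ I + (p), the Gröbner basis of I + (p) is {1}, and the enlarged system has no common solution — adjoining p is inconsistent.

Adjoining ab + 3b - 2 makes the ideal the whole ring: the system is inconsistent.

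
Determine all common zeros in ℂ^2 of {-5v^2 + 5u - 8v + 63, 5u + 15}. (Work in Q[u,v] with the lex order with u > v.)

{(-3, -4), (-3, 12/5)}

Compute a lex Gröbner basis by Buchberger's algorithm.
f_1 = 5u - 5v^2 - 8v + 63, LT = u.
f_2 = 5u + 15, LT = u.

S(f_1,f_2): lcm = u. S = -v^2 - 8/5v + 48/5.
  leading term v^2: no divisor's leading term divides it; move -v^2 to the remainder.
  leading term v: no divisor's leading term divides it; move -8/5v to the remainder.
  leading term 1: no divisor's leading term divides it; move 48/5 to the remainder.
  remainder -v^2 - 8/5v + 48/5 ≠ 0; add h_3 = -v^2 - 8/5v + 48/5 to the basis.

The other S-polynomials (S(f_1,h_3), S(f_2,h_3)) all reduce to 0 modulo the current basis, so we have a Gröbner basis.
Inter-reduce: drop elements whose leading term is divisible by another's, tail-reduce, and make monic.
Reduced Gröbner basis: {u + 3, v^2 + 8/5v - 48/5}.

From the last basis element, v^2 + 8/5v - 48/5 = 0, so v takes values in {-4, 12/5}. Each choice, substituted upward through the basis, yields the corresponding point(s) of the solution set.
  v = -4: the earlier basis element becomes u + 3 = 0, giving u = -3 — point (-3, -4).
  v = 12/5: the earlier basis element becomes u + 3 = 0, giving u = -3 — point (-3, 12/5).
Zero-dimensionality of the ideal guarantees finitely many solutions over ℂ.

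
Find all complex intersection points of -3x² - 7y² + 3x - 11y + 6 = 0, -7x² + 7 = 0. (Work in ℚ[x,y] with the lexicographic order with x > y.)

{(1, -2), (-1, -11/7), (-1, 0), (1, 3/7)}

Compute a lex Gröbner basis by Buchberger's algorithm.
f_1 = -3x² + 3x - 7y² - 11y + 6, LT = x².
f_2 = -7x² + 7, LT = x².

S(f_1,f_2): lcm = x². S = -x + 7/3y² + 11/3y - 1.
  leading term x: no divisor's leading term divides it; move -x to the remainder.
  leading term y²: no divisor's leading term divides it; move 7/3y² to the remainder.
  leading term y: no divisor's leading term divides it; move 11/3y to the remainder.
  leading term 1: no divisor's leading term divides it; move -1 to the remainder.
  remainder -x + 7/3y² + 11/3y - 1 ≠ 0; add h_3 = -x + 7/3y² + 11/3y - 1 to the basis.

S(f_1,h_3): lcm = x². S = 7/3xy² + 11/3xy - 2x + 7/3y² + 11/3y - 2.
  leading term xy²: subtract (-7/3y²)·h_3 from 7/3xy² + 11/3xy - 2x + 7/3y² + 11/3y - 2 → 11/3xy - 2x + 49/9y⁴ + 77/9y³ + 11/3y - 2
  leading term xy: subtract (-11/3y)·h_3 from 11/3xy - 2x + 49/9y⁴ + 77/9y³ + 11/3y - 2 → -2x + 49/9y⁴ + 154/9y³ + 121/9y² - 2
  leading term x: subtract (2)·h_3 from -2x + 49/9y⁴ + 154/9y³ + 121/9y² - 2 → 49/9y⁴ + 154/9y³ + 79/9y² - 22/3y
  leading term y⁴: no divisor's leading term divides it; move 49/9y⁴ to the remainder.
  leading term y³: no divisor's leading term divides it; move 154/9y³ to the remainder.
  leading term y²: no divisor's leading term divides it; move 79/9y² to the remainder.
  leading term y: no divisor's leading term divides it; move -22/3y to the remainder.
  remainder 49/9y⁴ + 154/9y³ + 79/9y² - 22/3y ≠ 0; add h_4 = 49/9y⁴ + 154/9y³ + 79/9y² - 22/3y to the basis.

The other S-polynomials (S(f_2,h_3), S(f_1,h_4), S(f_2,h_4), S(h_3,h_4)) all reduce to 0 modulo the current basis, so we have a Gröbner basis.
Inter-reduce: drop elements whose leading term is divisible by another's, tail-reduce, and make monic.
Reduced Gröbner basis: {x - 7/3y² - 11/3y + 1, y⁴ + 22/7y³ + 79/49y² - 66/49y}.

Elimination: the polynomial y⁴ + 22/7y³ + 79/49y² - 66/49y lies in the elimination ideal for y, so y ∈ {-2, -11/7, 0, 3/7}. For each such y, the remaining basis elements (now univariate) give the rest of the solution.
  y = -2: the earlier basis element becomes x - 1 = 0, giving x = 1 — point (1, -2).
  y = -11/7: the earlier basis element becomes x + 1 = 0, giving x = -1 — point (-1, -11/7).
  y = 0: the earlier basis element becomes x + 1 = 0, giving x = -1 — point (-1, 0).
  y = 3/7: the earlier basis element becomes x - 1 = 0, giving x = 1 — point (1, 3/7).
A lex Gröbner basis triangularizes the system, enabling back-substitution.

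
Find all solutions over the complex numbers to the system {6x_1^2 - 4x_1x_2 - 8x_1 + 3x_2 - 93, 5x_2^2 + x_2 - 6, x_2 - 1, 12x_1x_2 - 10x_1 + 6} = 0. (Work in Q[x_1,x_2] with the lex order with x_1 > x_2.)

{(-3, 1)}

Compute a lex Gröbner basis by Buchberger's algorithm.
f_1 = 6x_1^2 - 4x_1x_2 - 8x_1 + 3x_2 - 93, LT = x_1^2.
f_2 = 5x_2^2 + x_2 - 6, LT = x_2^2.
f_3 = x_2 - 1, LT = x_2.
f_4 = 12x_1x_2 - 10x_1 + 6, LT = x_1x_2.

S(f_1,f_2): leading monomials are coprime, so the S-polynomial reduces to 0 (Buchberger's first criterion).
S(f_1,f_3): leading monomials are coprime, so the S-polynomial reduces to 0 (Buchberger's first criterion).
S(f_1,f_4): lcm = x_1^2x_2. S = 5/6x_1^2 - 2/3x_1x_2^2 - 4/3x_1x_2 - 1/2x_1 + 1/2x_2^2 - 31/2x_2.
  leading term x_1^2: subtract (5/36)·f_1 from 5/6x_1^2 - 2/3x_1x_2^2 - 4/3x_1x_2 - 1/2x_1 + 1/2x_2^2 - 31/2x_2 → -2/3x_1x_2^2 - 7/9x_1x_2 + 11/18x_1 + 1/2x_2^2 - 191/12x_2 + 155/12
  leading term x_1x_2^2: subtract (-2/15x_1)·f_2 from -2/3x_1x_2^2 - 7/9x_1x_2 + 11/18x_1 + 1/2x_2^2 - 191/12x_2 + 155/12 → -29/45x_1x_2 - 17/90x_1 + 1/2x_2^2 - 191/12x_2 + 155/12
  leading term x_1x_2: subtract (-29/45x_1)·f_3 from -29/45x_1x_2 - 17/90x_1 + 1/2x_2^2 - 191/12x_2 + 155/12 → -5/6x_1 + 1/2x_2^2 - 191/12x_2 + 155/12
  leading term x_1: no divisor's leading term divides it; move -5/6x_1 to the remainder.
  leading term x_2^2: subtract (1/10)·f_2 from 1/2x_2^2 - 191/12x_2 + 155/12 → -961/60x_2 + 811/60
  leading term x_2: subtract (-961/60)·f_3 from -961/60x_2 + 811/60 → -5/2
  leading term 1: no divisor's leading term divides it; move -5/2 to the remainder.
  remainder -5/6x_1 - 5/2 ≠ 0; add h_5 = -5/6x_1 - 5/2 to the basis.

S(f_2,f_3): lcm = x_2^2. S = 6/5x_2 - 6/5.
  leading term x_2: subtract (6/5)·f_3 from 6/5x_2 - 6/5 → 0
  remainder 0.

S(f_2,f_4): lcm = x_1x_2^2. S = 31/30x_1x_2 - 6/5x_1 - 1/2x_2.
  leading term x_1x_2: subtract (31/30x_1)·f_3 from 31/30x_1x_2 - 6/5x_1 - 1/2x_2 → -1/6x_1 - 1/2x_2
  leading term x_1: subtract (1/5)·h_5 from -1/6x_1 - 1/2x_2 → -1/2x_2 + 1/2
  leading term x_2: subtract (-1/2)·f_3 from -1/2x_2 + 1/2 → 0
  remainder 0.

S(f_3,f_4): lcm = x_1x_2. S = -1/6x_1 - 1/2.
  leading term x_1: subtract (1/5)·h_5 from -1/6x_1 - 1/2 → 0
  remainder 0.

S(f_1,h_5): lcm = x_1^2. S = -2/3x_1x_2 - 13/3x_1 + 1/2x_2 - 31/2.
  leading term x_1x_2: subtract (-2/3x_1)·f_3 from -2/3x_1x_2 - 13/3x_1 + 1/2x_2 - 31/2 → -5x_1 + 1/2x_2 - 31/2
  leading term x_1: subtract (6)·h_5 from -5x_1 + 1/2x_2 - 31/2 → 1/2x_2 - 1/2
  leading term x_2: subtract (1/2)·f_3 from 1/2x_2 - 1/2 → 0
  remainder 0.

S(f_2,h_5): leading monomials are coprime, so the S-polynomial reduces to 0 (Buchberger's first criterion).
S(f_3,h_5): leading monomials are coprime, so the S-polynomial reduces to 0 (Buchberger's first criterion).
S(f_4,h_5): lcm = x_1x_2. S = -5/6x_1 - 3x_2 + 1/2.
  leading term x_1: subtract (1)·h_5 from -5/6x_1 - 3x_2 + 1/2 → -3x_2 + 3
  leading term x_2: subtract (-3)·f_3 from -3x_2 + 3 → 0
  remainder 0.

Every S-polynomial of the final basis reduces to 0, so we have a Gröbner basis.
Inter-reduce: drop elements whose leading term is divisible by another's, tail-reduce, and make monic.
Reduced Gröbner basis: {x_1 + 3, x_2 - 1}.

Elimination: the polynomial x_2 - 1 lies in the elimination ideal for x_2, so x_2 ∈ {1}. For each such x_2, the remaining basis elements (now univariate) give the rest of the solution.
  x_2 = 1: the earlier basis element becomes x_1 + 3 = 0, giving x_1 = -3 — point (-3, 1).
Substituting each solution back into the original system confirms all equations vanish.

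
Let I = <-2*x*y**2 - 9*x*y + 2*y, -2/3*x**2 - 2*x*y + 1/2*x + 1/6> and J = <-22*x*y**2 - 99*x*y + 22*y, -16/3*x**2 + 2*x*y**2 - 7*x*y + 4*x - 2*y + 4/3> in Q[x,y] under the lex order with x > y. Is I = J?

Yes, the ideals are equal.

Since reduced Gröbner bases are canonical representatives of ideals under a given ordering, it suffices to compute and compare them.
Buchberger on the first generating set:
f_1 = -2*x*y**2 - 9*x*y + 2*y, LT = x*y**2.
f_2 = -2/3*x**2 - 2*x*y + 1/2*x + 1/6, LT = x**2.

S(f_1,f_2): lcm = x**2*y**2. S = 9/2*x**2*y - 3*x*y**3 + 3/4*x*y**2 - x*y + 1/4*y**2.
  leading term x**2*y: subtract (-27/4*y)·f_2 from 9/2*x**2*y - 3*x*y**3 + 3/4*x*y**2 - x*y + 1/4*y**2 → -3*x*y**3 - 51/4*x*y**2 + 19/8*x*y + 1/4*y**2 + 9/8*y
  leading term x*y**3: subtract (3/2*y)·f_1 from -3*x*y**3 - 51/4*x*y**2 + 19/8*x*y + 1/4*y**2 + 9/8*y → 3/4*x*y**2 + 19/8*x*y - 11/4*y**2 + 9/8*y
  leading term x*y**2: subtract (-3/8)·f_1 from 3/4*x*y**2 + 19/8*x*y - 11/4*y**2 + 9/8*y → -x*y - 11/4*y**2 + 15/8*y
  leading term x*y: no divisor's leading term divides it; move -x*y to the remainder.
  leading term y**2: no divisor's leading term divides it; move -11/4*y**2 to the remainder.
  leading term y: no divisor's leading term divides it; move 15/8*y to the remainder.
  remainder -x*y - 11/4*y**2 + 15/8*y ≠ 0; add g_3 = -x*y - 11/4*y**2 + 15/8*y to the basis.

S(f_1,g_3): lcm = x*y**2. S = 9/2*x*y - 11/4*y**3 + 15/8*y**2 - y.
  leading term x*y: subtract (-9/2)·g_3 from 9/2*x*y - 11/4*y**3 + 15/8*y**2 - y → -11/4*y**3 - 21/2*y**2 + 119/16*y
  leading term y**3: no divisor's leading term divides it; move -11/4*y**3 to the remainder.
  leading term y**2: no divisor's leading term divides it; move -21/2*y**2 to the remainder.
  leading term y: no divisor's leading term divides it; move 119/16*y to the remainder.
  remainder -11/4*y**3 - 21/2*y**2 + 119/16*y ≠ 0; add g_4 = -11/4*y**3 - 21/2*y**2 + 119/16*y to the basis.

The other S-polynomials (S(f_2,g_3), S(f_1,g_4), S(f_2,g_4), S(g_3,g_4)) all reduce to 0 modulo the current basis, so we have a Gröbner basis.
Inter-reduce: drop elements whose leading term is divisible by another's, tail-reduce, and make monic.
Reduced Gröbner basis: {x**2 - 3/4*x - 33/4*y**2 + 45/8*y - 1/4, x*y + 11/4*y**2 - 15/8*y, y**3 + 42/11*y**2 - 119/44*y}.

Buchberger on the second generating set:
h_1 = -22*x*y**2 - 99*x*y + 22*y, LT = x*y**2.
h_2 = -16/3*x**2 + 2*x*y**2 - 7*x*y + 4*x - 2*y + 4/3, LT = x**2.

S(h_1,h_2): lcm = x**2*y**2. S = 9/2*x**2*y + 3/8*x*y**4 - 21/16*x*y**3 + 3/4*x*y**2 - x*y - 3/8*y**3 + 1/4*y**2.
  leading term x**2*y: subtract (-27/32*y)·h_2 from 9/2*x**2*y + 3/8*x*y**4 - 21/16*x*y**3 + 3/4*x*y**2 - x*y - 3/8*y**3 + 1/4*y**2 → 3/8*x*y**4 + 3/8*x*y**3 - 165/32*x*y**2 + 19/8*x*y - 3/8*y**3 - 23/16*y**2 + 9/8*y
  leading term x*y**4: subtract (-3/176*y**2)·h_1 from 3/8*x*y**4 + 3/8*x*y**3 - 165/32*x*y**2 + 19/8*x*y - 3/8*y**3 - 23/16*y**2 + 9/8*y → -21/16*x*y**3 - 165/32*x*y**2 + 19/8*x*y - 23/16*y**2 + 9/8*y
  leading term x*y**3: subtract (21/352*y)·h_1 from -21/16*x*y**3 - 165/32*x*y**2 + 19/8*x*y - 23/16*y**2 + 9/8*y → 3/4*x*y**2 + 19/8*x*y - 11/4*y**2 + 9/8*y
  leading term x*y**2: subtract (-3/88)·h_1 from 3/4*x*y**2 + 19/8*x*y - 11/4*y**2 + 9/8*y → -x*y - 11/4*y**2 + 15/8*y
  leading term x*y: no divisor's leading term divides it; move -x*y to the remainder.
  leading term y**2: no divisor's leading term divides it; move -11/4*y**2 to the remainder.
  leading term y: no divisor's leading term divides it; move 15/8*y to the remainder.
  remainder -x*y - 11/4*y**2 + 15/8*y ≠ 0; add k_3 = -x*y - 11/4*y**2 + 15/8*y to the basis.

S(h_1,k_3): lcm = x*y**2. S = 9/2*x*y - 11/4*y**3 + 15/8*y**2 - y.
  leading term x*y: subtract (-9/2)·k_3 from 9/2*x*y - 11/4*y**3 + 15/8*y**2 - y → -11/4*y**3 - 21/2*y**2 + 119/16*y
  leading term y**3: no divisor's leading term divides it; move -11/4*y**3 to the remainder.
  leading term y**2: no divisor's leading term divides it; move -21/2*y**2 to the remainder.
  leading term y: no divisor's leading term divides it; move 119/16*y to the remainder.
  remainder -11/4*y**3 - 21/2*y**2 + 119/16*y ≠ 0; add k_4 = -11/4*y**3 - 21/2*y**2 + 119/16*y to the basis.

The other S-polynomials (S(h_2,k_3), S(h_1,k_4), S(h_2,k_4), S(k_3,k_4)) all reduce to 0 modulo the current basis, so we have a Gröbner basis.
Inter-reduce: drop elements whose leading term is divisible by another's, tail-reduce, and make monic.
Reduced Gröbner basis: {x**2 - 3/4*x - 33/4*y**2 + 45/8*y - 1/4, x*y + 11/4*y**2 - 15/8*y, y**3 + 42/11*y**2 - 119/44*y}.

The two bases agree; hence the ideals are identical.
The same test decides containment: I ⊆ J iff every generator of I reduces to 0 modulo a Gröbner basis of J.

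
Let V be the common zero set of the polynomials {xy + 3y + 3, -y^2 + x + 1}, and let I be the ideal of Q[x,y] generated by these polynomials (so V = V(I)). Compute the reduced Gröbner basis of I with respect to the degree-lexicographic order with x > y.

G = {x^2 + 4x + 3y + 3, xy + 3y + 3, y^2 - x - 1}

f_1 = xy + 3y + 3, LT = xy.
f_2 = -y^2 + x + 1, LT = y^2.

S(f_1,f_2): lcm = xy^2. S = x^2 + 3y^2 + x + 3y.
  leading term x^2: no divisor's leading term divides it; move x^2 to the remainder.
  leading term y^2: subtract (-3)·f_2 from 3y^2 + x + 3y → 4x + 3y + 3
  leading term x: no divisor's leading term divides it; move 4x to the remainder.
  leading term y: no divisor's leading term divides it; move 3y to the remainder.
  leading term 1: no divisor's leading term divides it; move 3 to the remainder.
  remainder x^2 + 4x + 3y + 3 ≠ 0; add g_3 = x^2 + 4x + 3y + 3 to the basis.

The other S-polynomials (S(f_1,g_3), S(f_2,g_3)) all reduce to 0 modulo the current basis, so we have a Gröbner basis.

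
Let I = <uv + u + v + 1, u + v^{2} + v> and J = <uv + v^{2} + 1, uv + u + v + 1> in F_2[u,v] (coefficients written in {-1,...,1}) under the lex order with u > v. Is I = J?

Equality of ideals is decidable: compute both reduced Gröbner bases (unique for the ordering) and check whether they agree.
Buchberger on the first generating set:
f_1 = uv + u + v + 1, LT = uv.
f_2 = u + v^{2} + v, LT = u.

S(f_1,f_2): lcm = uv. S = u + v^{3} + v^{2} + v + 1.
  leading term u: subtract (1)·f_2 from u + v^{3} + v^{2} + v + 1 → v^{3} + 1
  leading term v^{3}: no divisor's leading term divides it; move v^{3} to the remainder.
  leading term 1: no divisor's leading term divides it; move 1 to the remainder.
  remainder v^{3} + 1 ≠ 0; add g_3 = v^{3} + 1 to the basis.

S(f_1,g_3): lcm = uv^{3}. S = uv^{2} + u + v^{3} + v^{2}.
  leading term uv^{2}: subtract (v)·f_1 from uv^{2} + u + v^{3} + v^{2} → uv + u + v^{3} + v
  leading term uv: subtract (1)·f_1 from uv + u + v^{3} + v → v^{3} + 1
  leading term v^{3}: subtract (1)·g_3 from v^{3} + 1 → 0
  remainder 0.

S(f_2,g_3): leading monomials are coprime, so the S-polynomial reduces to 0 (Buchberger's first criterion).
Every S-polynomial of the final basis reduces to 0, so we have a Gröbner basis.
Inter-reduce: drop elements whose leading term is divisible by another's, tail-reduce, and make monic.
Reduced Gröbner basis: {u + v^{2} + v, v^{3} + 1}.

Buchberger on the second generating set:
h_1 = uv + v^{2} + 1, LT = uv.
h_2 = uv + u + v + 1, LT = uv.

S(h_1,h_2): lcm = uv. S = u + v^{2} + v.
  leading term u: no divisor's leading term divides it; move u to the remainder.
  leading term v^{2}: no divisor's leading term divides it; move v^{2} to the remainder.
  leading term v: no divisor's leading term divides it; move v to the remainder.
  remainder u + v^{2} + v ≠ 0; add k_3 = u + v^{2} + v to the basis.

S(h_1,k_3): lcm = uv. S = v^{3} + 1.
  leading term v^{3}: no divisor's leading term divides it; move v^{3} to the remainder.
  leading term 1: no divisor's leading term divides it; move 1 to the remainder.
  remainder v^{3} + 1 ≠ 0; add k_4 = v^{3} + 1 to the basis.

S(h_2,k_3): lcm = uv. S = u + v^{3} + v^{2} + v + 1.
  leading term u: subtract (1)·k_3 from u + v^{3} + v^{2} + v + 1 → v^{3} + 1
  leading term v^{3}: subtract (1)·k_4 from v^{3} + 1 → 0
  remainder 0.

S(h_1,k_4): lcm = uv^{3}. S = u + v^{4} + v^{2}.
  leading term u: subtract (1)·k_3 from u + v^{4} + v^{2} → v^{4} + v
  leading term v^{4}: subtract (v)·k_4 from v^{4} + v → 0
  remainder 0.

S(h_2,k_4): lcm = uv^{3}. S = uv^{2} + u + v^{3} + v^{2}.
  leading term uv^{2}: subtract (v)·h_1 from uv^{2} + u + v^{3} + v^{2} → u + v^{2} + v
  leading term u: subtract (1)·k_3 from u + v^{2} + v → 0
  remainder 0.

S(k_3,k_4): leading monomials are coprime, so the S-polynomial reduces to 0 (Buchberger's first criterion).
Every S-polynomial of the final basis reduces to 0, so we have a Gröbner basis.
Inter-reduce: drop elements whose leading term is divisible by another's, tail-reduce, and make monic.
Reduced Gröbner basis: {u + v^{2} + v, v^{3} + 1}.

The two bases agree; hence the ideals are identical.

Yes, the ideals are equal.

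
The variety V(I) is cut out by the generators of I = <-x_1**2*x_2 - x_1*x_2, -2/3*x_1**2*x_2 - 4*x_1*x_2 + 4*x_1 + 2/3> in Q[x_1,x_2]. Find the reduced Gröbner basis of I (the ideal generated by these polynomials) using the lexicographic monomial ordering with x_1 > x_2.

Buchberger's algorithm terminates because the ascending chain of leading-term ideals stabilizes.

f_1 = -x_1**2*x_2 - x_1*x_2, LT = x_1**2*x_2.
f_2 = -2/3*x_1**2*x_2 - 4*x_1*x_2 + 4*x_1 + 2/3, LT = x_1**2*x_2.

S(f_1,f_2): lcm = x_1**2*x_2. S = -5*x_1*x_2 + 6*x_1 + 1.
  reduce S modulo (f_1, f_2):
  remainder -5*x_1*x_2 + 6*x_1 + 1 ≠ 0; add g_3 = -5*x_1*x_2 + 6*x_1 + 1 to the basis.

S(f_1,g_3): lcm = x_1**2*x_2. S = 6/5*x_1**2 + x_1*x_2 + 1/5*x_1.
  reduce S modulo (f_1, f_2, g_3):
  remainder 6/5*x_1**2 + 7/5*x_1 + 1/5 ≠ 0; add g_4 = 6/5*x_1**2 + 7/5*x_1 + 1/5 to the basis.

S(f_1,g_4): lcm = x_1**2*x_2. S = -1/6*x_1*x_2 - 1/6*x_2.
  reduce S modulo (f_1, f_2, g_3, g_4):
  remainder -1/5*x_1 - 1/6*x_2 - 1/30 ≠ 0; add g_5 = -1/5*x_1 - 1/6*x_2 - 1/30 to the basis.

S(g_3,g_5): lcm = x_1*x_2. S = -6/5*x_1 - 5/6*x_2**2 - 1/6*x_2 - 1/5.
  reduce S modulo (f_1, f_2, g_3, g_4, g_5):
  remainder -5/6*x_2**2 + 5/6*x_2 ≠ 0; add g_6 = -5/6*x_2**2 + 5/6*x_2 to the basis.

The other S-polynomials (S(f_2,g_3), S(f_2,g_4), S(g_3,g_4), S(f_1,g_5), S(f_2,g_5), S(g_4,g_5), S(f_1,g_6), S(f_2,g_6), S(g_3,g_6), S(g_4,g_6), S(g_5,g_6)) all reduce to 0 modulo the current basis, so we have a Gröbner basis.
Inter-reduce: drop elements whose leading term is divisible by another's, tail-reduce, and make monic.

G = {x_1 + 5/6*x_2 + 1/6, x_2**2 - x_2}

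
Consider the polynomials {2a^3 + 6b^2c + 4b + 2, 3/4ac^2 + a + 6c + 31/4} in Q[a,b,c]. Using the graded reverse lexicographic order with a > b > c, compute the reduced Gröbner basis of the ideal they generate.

G = {b^2c^3 - 8/3a^2c + 4/3b^2c + 2/3bc^2 - 31/9a^2 + 1/3c^2 + 8/9b + 4/9, a^3 + 3b^2c + 2b + 1, ac^2 + 4/3a + 8c + 31/3}

f_1 = 2a^3 + 6b^2c + 4b + 2, LT = a^3.
f_2 = 3/4ac^2 + a + 6c + 31/4, LT = ac^2.

S(f_1,f_2): lcm = a^3c^2. S = 3b^2c^3 - 4/3a^3 - 8a^2c + 2bc^2 - 31/3a^2 + c^2.
  reduce S modulo (f_1, f_2):
  remainder 3b^2c^3 - 8a^2c + 4b^2c + 2bc^2 - 31/3a^2 + c^2 + 8/3b + 4/3 ≠ 0; add g_3 = 3b^2c^3 - 8a^2c + 4b^2c + 2bc^2 - 31/3a^2 + c^2 + 8/3b + 4/3 to the basis.

The other S-polynomials (S(f_1,g_3), S(f_2,g_3)) all reduce to 0 modulo the current basis, so we have a Gröbner basis.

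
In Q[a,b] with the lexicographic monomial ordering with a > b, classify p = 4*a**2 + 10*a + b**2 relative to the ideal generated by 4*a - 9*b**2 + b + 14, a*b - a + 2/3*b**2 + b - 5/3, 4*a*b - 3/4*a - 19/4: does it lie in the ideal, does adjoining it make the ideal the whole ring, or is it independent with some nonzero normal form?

Adjoining 4*a**2 + 10*a + b**2 makes the ideal the whole ring: the system is inconsistent.

First compute the reduced Gröbner basis of I by Buchberger's algorithm.
f_1 = 4*a - 9*b**2 + b + 14, LT = a.
f_2 = a*b - a + 2/3*b**2 + b - 5/3, LT = a*b.
f_3 = 4*a*b - 3/4*a - 19/4, LT = a*b.

S(f_1,f_2): lcm = a*b. S = a - 9/4*b**3 - 5/12*b**2 + 5/2*b + 5/3.
  leading term a: subtract (1/4)·f_1 from a - 9/4*b**3 - 5/12*b**2 + 5/2*b + 5/3 → -9/4*b**3 + 11/6*b**2 + 9/4*b - 11/6
  leading term b**3: no divisor's leading term divides it; move -9/4*b**3 to the remainder.
  leading term b**2: no divisor's leading term divides it; move 11/6*b**2 to the remainder.
  leading term b: no divisor's leading term divides it; move 9/4*b to the remainder.
  leading term 1: no divisor's leading term divides it; move -11/6 to the remainder.
  remainder -9/4*b**3 + 11/6*b**2 + 9/4*b - 11/6 ≠ 0; add h_4 = -9/4*b**3 + 11/6*b**2 + 9/4*b - 11/6 to the basis.

S(f_1,f_3): lcm = a*b. S = 3/16*a - 9/4*b**3 + 1/4*b**2 + 7/2*b + 19/16.
  leading term a: subtract (3/64)·f_1 from 3/16*a - 9/4*b**3 + 1/4*b**2 + 7/2*b + 19/16 → -9/4*b**3 + 43/64*b**2 + 221/64*b + 17/32
  leading term b**3: subtract (1)·h_4 from -9/4*b**3 + 43/64*b**2 + 221/64*b + 17/32 → -223/192*b**2 + 77/64*b + 227/96
  leading term b**2: no divisor's leading term divides it; move -223/192*b**2 to the remainder.
  leading term b: no divisor's leading term divides it; move 77/64*b to the remainder.
  leading term 1: no divisor's leading term divides it; move 227/96 to the remainder.
  remainder -223/192*b**2 + 77/64*b + 227/96 ≠ 0; add h_5 = -223/192*b**2 + 77/64*b + 227/96 to the basis.

S(f_3,h_4): lcm = a*b**3. S = 271/432*a*b**2 + a*b - 22/27*a - 19/16*b**2.
  leading term a*b**2: subtract (271/1728*b**2)·f_1 from 271/432*a*b**2 + a*b - 22/27*a - 19/16*b**2 → a*b - 22/27*a + 271/192*b**4 - 271/1728*b**3 - 2923/864*b**2
  leading term a*b: subtract (1/4*b)·f_1 from a*b - 22/27*a + 271/192*b**4 - 271/1728*b**3 - 2923/864*b**2 → -22/27*a + 271/192*b**4 + 3617/1728*b**3 - 3139/864*b**2 - 7/2*b
  leading term a: subtract (-11/54)·f_1 from -22/27*a + 271/192*b**4 + 3617/1728*b**3 - 3139/864*b**2 - 7/2*b → 271/192*b**4 + 3617/1728*b**3 - 4723/864*b**2 - 89/27*b + 77/27
  leading term b**4: subtract (-271/432*b)·h_4 from 271/192*b**4 + 3617/1728*b**3 - 4723/864*b**2 - 89/27*b + 77/27 → 16813/5184*b**3 - 7007/1728*b**2 - 11525/2592*b + 77/27
  leading term b**3: subtract (-16813/11664)·h_4 from 16813/5184*b**3 - 7007/1728*b**2 - 11525/2592*b + 77/27 → -197681/139968*b**2 - 77/64*b + 14641/69984
  leading term b**2: subtract (197681/162567)·h_5 from -197681/139968*b**2 - 77/64*b + 14641/69984 → -3467387/1300536*b - 3467387/1300536
  leading term b: no divisor's leading term divides it; move -3467387/1300536*b to the remainder.
  leading term 1: no divisor's leading term divides it; move -3467387/1300536 to the remainder.
  remainder -3467387/1300536*b - 3467387/1300536 ≠ 0; add h_6 = -3467387/1300536*b - 3467387/1300536 to the basis.

The other S-polynomials (S(f_2,f_3), S(f_1,h_4), S(f_2,h_4), S(f_1,h_5), S(f_2,h_5), S(f_3,h_5), S(h_4,h_5), S(f_1,h_6), S(f_2,h_6), S(f_3,h_6), S(h_4,h_6), S(h_5,h_6)) all reduce to 0 modulo the current basis, so we have a Gröbner basis.
Inter-reduce: drop elements whose leading term is divisible by another's, tail-reduce, and make monic.
Reduced Gröbner basis: {a + 1, b + 1}.
Label its elements g_1 = a + 1, g_2 = b + 1.

Reduce p = 4*a**2 + 10*a + b**2 modulo G:
  leading term a**2: subtract (4*a)·g_1 from 4*a**2 + 10*a + b**2 → 6*a + b**2
  leading term a: subtract (6)·g_1 from 6*a + b**2 → b**2 - 6
  leading term b**2: subtract (b)·g_2 from b**2 - 6 → -b - 6
  leading term b: subtract (-1)·g_2 from -b - 6 → -5
  leading term 1: no divisor's leading term divides it; move -5 to the remainder.
  normal form = -5.
The normal form is nonzero, so p ∉ I. Since p minus its normal form lies in I, I + (p) = I + (r) where r = -5; decide whether this ideal is the whole ring.
Here r = -5 is a nonzero constant, hence a unit: 1 ∈ I + (p), the Gröbner basis of I + (p) is {1}, and the enlarged system has no common solution — adjoining p is inconsistent.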